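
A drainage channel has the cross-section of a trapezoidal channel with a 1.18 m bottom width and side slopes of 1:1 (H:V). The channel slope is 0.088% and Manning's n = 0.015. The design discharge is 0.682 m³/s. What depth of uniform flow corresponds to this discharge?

y_n = 0.463 m

Manning's equation rearranged: A R^(2/3) = nQ / (1·√S) = 0.015 × 0.682 / (√0.00088) = 0.3449.
Try y = 0.586 m: A R^(2/3) = 0.5283 — high.
Try y = 0.37 m: A R^(2/3) = 0.2322 — low.
Try y = 0.463 m: A R^(2/3) = 0.3451 — ≈ 0.3449.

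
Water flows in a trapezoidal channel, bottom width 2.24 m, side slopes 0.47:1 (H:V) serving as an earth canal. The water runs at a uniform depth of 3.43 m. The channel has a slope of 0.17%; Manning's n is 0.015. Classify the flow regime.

subcritical

With bottom width b = 2.24 m and side slope z = 0.47: A = (b + zy)y = (2.24 + 0.47×3.43)×3.43 = 13.21 m²; P = b + 2y√(1+z²) = 2.24 + 2×3.43×1.105 = 9.82 m.
Hydraulic radius R = A/P = 13.21/9.82 = 1.346 m.
V = (1/n) R^(2/3) √S = (1/0.015) × 1.346^(2/3) × √0.0017 = 3.35 m/s. Hydraulic depth D_h = A/T = 13.21/5.464 = 2.418 m.
Froude number Fr = V/√(g·D_h) = 3.35/√(9.81×2.418) = 0.688, which is less than 1, so the flow is subcritical.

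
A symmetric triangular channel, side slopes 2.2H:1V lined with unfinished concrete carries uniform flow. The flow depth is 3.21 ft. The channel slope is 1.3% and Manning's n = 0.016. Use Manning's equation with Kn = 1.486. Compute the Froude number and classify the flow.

For a triangular section with side slope z = 2.2: A = zy² = 2.2×3.21² = 22.67 ft²; P = 2y√(1+z²) = 2×3.21×2.417 = 15.51 ft.
Hydraulic radius R = A/P = 22.67/15.51 = 1.461 ft.
V = (1.486/n) R^(2/3) √S = (1.486/0.016) × 1.461^(2/3) × √0.013 = 13.64 ft/s. Hydraulic depth D_h = A/T = 22.67/14.12 = 1.605 ft.
Froude number Fr = V/√(g·D_h) = 13.64/√(32.2×1.605) = 1.9, which is greater than 1, so the flow is supercritical.

supercritical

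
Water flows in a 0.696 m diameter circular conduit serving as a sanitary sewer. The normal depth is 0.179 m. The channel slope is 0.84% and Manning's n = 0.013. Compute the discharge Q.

For a circular section of diameter D = 0.696 m at depth y = 0.179 m, the central angle is θ = 2 arccos(1 − 2y/D) = 2.127 rad. Then A = (D²/8)(θ − sin θ) = 0.07741 m² and P = Dθ/2 = 0.7403 m.
Hydraulic radius R = A/P = 0.07741/0.7403 = 0.1046 m.
Manning's equation: Q = (1/n) A R^(2/3) S^(1/2) = (1/0.013) × 0.07741 × 0.1046^(2/3) × 0.0084^(1/2) = 0.121 m³/s.

Q = 0.121 m³/s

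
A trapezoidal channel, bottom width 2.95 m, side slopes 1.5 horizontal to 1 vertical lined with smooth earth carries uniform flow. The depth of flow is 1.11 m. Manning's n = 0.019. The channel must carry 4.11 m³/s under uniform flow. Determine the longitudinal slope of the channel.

With bottom width b = 2.95 m and side slope z = 1.5: A = (b + zy)y = (2.95 + 1.5×1.11)×1.11 = 5.123 m²; P = b + 2y√(1+z²) = 2.95 + 2×1.11×1.803 = 6.952 m.
Hydraulic radius R = A/P = 5.123/6.952 = 0.7368 m.
From Manning's equation, S = [nQ / (1 A R^(2/3))]² = [0.019 × 4.11 / (1 × 5.123 × 0.7368^(2/3))]² = 0.000349.

S = 0.000349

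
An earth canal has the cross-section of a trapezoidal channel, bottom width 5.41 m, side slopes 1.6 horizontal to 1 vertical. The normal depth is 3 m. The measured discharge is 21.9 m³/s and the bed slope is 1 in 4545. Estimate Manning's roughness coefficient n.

With bottom width b = 5.41 m and side slope z = 1.6: A = (b + zy)y = (5.41 + 1.6×3)×3 = 30.63 m²; P = b + 2y√(1+z²) = 5.41 + 2×3×1.887 = 16.73 m.
Hydraulic radius R = A/P = 30.63/16.73 = 1.831 m.
Rearranging Manning's equation: n = (1/Q) A R^(2/3) S^(1/2) = (1/21.9) × 30.63 × 1.831^(2/3) × √0.00022 = 0.031.

n = 0.031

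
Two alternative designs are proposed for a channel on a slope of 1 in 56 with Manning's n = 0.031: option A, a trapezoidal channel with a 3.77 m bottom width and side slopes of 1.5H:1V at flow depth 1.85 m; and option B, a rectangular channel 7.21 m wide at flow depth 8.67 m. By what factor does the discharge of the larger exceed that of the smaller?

8.72

Channel A: With bottom width b = 3.77 m and side slope z = 1.5: A = (b + zy)y = (3.77 + 1.5×1.85)×1.85 = 12.11 m²; P = b + 2y√(1+z²) = 3.77 + 2×1.85×1.803 = 10.44 m. Hydraulic radius R = A/P = 12.11/10.44 = 1.16 m. Q_A = (1/0.031)·12.11·1.16^(2/3)·√0.01786 = 57.62 m³/s.
Channel B: Flow area A = b·y = 7.21 × 8.67 = 62.51 m². Wetted perimeter P = b + 2y = 7.21 + 2×8.67 = 24.55 m. Hydraulic radius R = A/P = 62.51/24.55 = 2.546 m. Q_B = (1/0.031)·62.51·2.546^(2/3)·√0.01786 = 502.5 m³/s.
The larger discharge is 502.5 m³/s and the smaller is 57.62 m³/s; the ratio is 8.72.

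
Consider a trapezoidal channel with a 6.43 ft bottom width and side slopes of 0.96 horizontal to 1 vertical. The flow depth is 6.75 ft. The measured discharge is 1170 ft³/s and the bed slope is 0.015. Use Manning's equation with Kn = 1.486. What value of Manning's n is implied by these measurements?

With bottom width b = 6.43 ft and side slope z = 0.96: A = (b + zy)y = (6.43 + 0.96×6.75)×6.75 = 87.14 ft²; P = b + 2y√(1+z²) = 6.43 + 2×6.75×1.386 = 25.14 ft.
Hydraulic radius R = A/P = 87.14/25.14 = 3.466 ft.
Rearranging Manning's equation: n = (1.486/Q) A R^(2/3) S^(1/2) = (1.486/1170) × 87.14 × 3.466^(2/3) × √0.015 = 0.031.

n = 0.031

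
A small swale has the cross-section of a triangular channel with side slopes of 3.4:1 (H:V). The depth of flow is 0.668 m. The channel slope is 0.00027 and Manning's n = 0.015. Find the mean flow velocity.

V = 0.513 m/s

For a triangular section with side slope z = 3.4: A = zy² = 3.4×0.668² = 1.517 m²; P = 2y√(1+z²) = 2×0.668×3.544 = 4.735 m.
Hydraulic radius R = A/P = 1.517/4.735 = 0.3204 m.
From Manning's equation, V = (1/n) R^(2/3) S^(1/2) = (1/0.015) × 0.3204^(2/3) × 0.00027^(1/2) = 0.513 m/s.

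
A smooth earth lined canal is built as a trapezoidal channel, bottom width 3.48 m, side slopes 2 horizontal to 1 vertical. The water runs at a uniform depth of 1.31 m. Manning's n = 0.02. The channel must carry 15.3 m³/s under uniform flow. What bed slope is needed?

S = 0.0018

With bottom width b = 3.48 m and side slope z = 2: A = (b + zy)y = (3.48 + 2×1.31)×1.31 = 7.991 m²; P = b + 2y√(1+z²) = 3.48 + 2×1.31×2.236 = 9.338 m.
Hydraulic radius R = A/P = 7.991/9.338 = 0.8557 m.
From Manning's equation, S = [nQ / (1 A R^(2/3))]² = [0.02 × 15.3 / (1 × 7.991 × 0.8557^(2/3))]² = 0.0018.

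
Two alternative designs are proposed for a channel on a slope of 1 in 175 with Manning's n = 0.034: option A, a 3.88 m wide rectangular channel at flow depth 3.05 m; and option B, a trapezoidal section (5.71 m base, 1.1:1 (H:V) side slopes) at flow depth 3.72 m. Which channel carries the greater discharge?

channel B

Channel A: Flow area A = b·y = 3.88 × 3.05 = 11.83 m². Wetted perimeter P = b + 2y = 3.88 + 2×3.05 = 9.98 m. Hydraulic radius R = A/P = 11.83/9.98 = 1.186 m. Q_A = (1/0.034)·11.83·1.186^(2/3)·√0.005714 = 29.48 m³/s.
Channel B: With bottom width b = 5.71 m and side slope z = 1.1: A = (b + zy)y = (5.71 + 1.1×3.72)×3.72 = 36.46 m²; P = b + 2y√(1+z²) = 5.71 + 2×3.72×1.487 = 16.77 m. Hydraulic radius R = A/P = 36.46/16.77 = 2.174 m. Q_B = (1/0.034)·36.46·2.174^(2/3)·√0.005714 = 136.1 m³/s.
Q_A = 29.48 m³/s vs Q_B = 136.1 m³/s, so channel B carries more.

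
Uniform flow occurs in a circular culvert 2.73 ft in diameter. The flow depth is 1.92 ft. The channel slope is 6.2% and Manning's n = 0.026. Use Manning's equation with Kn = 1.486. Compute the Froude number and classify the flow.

For a circular section of diameter D = 2.73 ft at depth y = 1.92 ft, the central angle is θ = 2 arccos(1 − 2y/D) = 3.979 rad. Then A = (D²/8)(θ − sin θ) = 4.399 ft² and P = Dθ/2 = 5.431 ft.
Hydraulic radius R = A/P = 4.399/5.431 = 0.8099 ft.
V = (1.486/n) R^(2/3) √S = (1.486/0.026) × 0.8099^(2/3) × √0.062 = 12.37 ft/s. Hydraulic depth D_h = A/T = 4.399/2.494 = 1.764 ft.
Froude number Fr = V/√(g·D_h) = 12.37/√(32.2×1.764) = 1.64, which is greater than 1, so the flow is supercritical.

supercritical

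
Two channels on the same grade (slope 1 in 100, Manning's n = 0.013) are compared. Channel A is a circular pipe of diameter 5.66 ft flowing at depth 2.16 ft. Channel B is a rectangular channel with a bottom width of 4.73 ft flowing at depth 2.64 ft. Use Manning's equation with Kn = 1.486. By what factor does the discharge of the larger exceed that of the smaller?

Channel A: For a circular section of diameter D = 5.66 ft at depth y = 2.16 ft, the central angle is θ = 2 arccos(1 − 2y/D) = 2.664 rad. Then A = (D²/8)(θ − sin θ) = 8.824 ft² and P = Dθ/2 = 7.538 ft. Hydraulic radius R = A/P = 8.824/7.538 = 1.171 ft. Q_A = (1.486/0.013)·8.824·1.171^(2/3)·√0.01 = 112 ft³/s.
Channel B: Flow area A = b·y = 4.73 × 2.64 = 12.49 ft². Wetted perimeter P = b + 2y = 4.73 + 2×2.64 = 10.01 ft. Hydraulic radius R = A/P = 12.49/10.01 = 1.247 ft. Q_B = (1.486/0.013)·12.49·1.247^(2/3)·√0.01 = 165.4 ft³/s.
The larger discharge is 165.4 ft³/s and the smaller is 112 ft³/s; the ratio is 1.48.

1.48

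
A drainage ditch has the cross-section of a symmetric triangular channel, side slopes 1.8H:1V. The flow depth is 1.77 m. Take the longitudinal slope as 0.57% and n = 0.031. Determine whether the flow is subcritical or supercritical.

For a triangular section with side slope z = 1.8: A = zy² = 1.8×1.77² = 5.639 m²; P = 2y√(1+z²) = 2×1.77×2.059 = 7.289 m.
Hydraulic radius R = A/P = 5.639/7.289 = 0.7736 m.
V = (1/n) R^(2/3) √S = (1/0.031) × 0.7736^(2/3) × √0.0057 = 2.052 m/s. Hydraulic depth D_h = A/T = 5.639/6.372 = 0.885 m.
Froude number Fr = V/√(g·D_h) = 2.052/√(9.81×0.885) = 0.697, which is less than 1, so the flow is subcritical.

subcritical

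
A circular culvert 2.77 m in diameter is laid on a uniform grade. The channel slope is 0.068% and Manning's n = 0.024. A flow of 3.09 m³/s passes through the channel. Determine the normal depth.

Manning's equation rearranged: A R^(2/3) = nQ / (1·√S) = 0.024 × 3.09 / (√0.00068) = 2.844.
Try y = 1.24 m: A R^(2/3) = 1.947 — too small.
Try y = 1.85 m: A R^(2/3) = 3.707 — too large.
Try y = 1.55 m: A R^(2/3) = 2.841 — matches.

y_n = 1.55 m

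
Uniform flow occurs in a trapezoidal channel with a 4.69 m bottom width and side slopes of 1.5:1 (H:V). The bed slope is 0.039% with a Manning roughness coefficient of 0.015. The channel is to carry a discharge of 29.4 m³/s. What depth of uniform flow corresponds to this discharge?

Manning's equation rearranged: A R^(2/3) = nQ / (1·√S) = 0.015 × 29.4 / (√0.00039) = 22.33.
At y = 2.47 m: A R^(2/3) = 27.47 — high.
At y = 2.22 m: A R^(2/3) = 22.31 — matches.

y_n = 2.22 m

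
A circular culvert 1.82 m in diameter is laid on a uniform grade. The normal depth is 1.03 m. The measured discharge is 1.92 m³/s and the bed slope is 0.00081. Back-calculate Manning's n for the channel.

For a circular section of diameter D = 1.82 m at depth y = 1.03 m, the central angle is θ = 2 arccos(1 − 2y/D) = 3.406 rad. Then A = (D²/8)(θ − sin θ) = 1.519 m² and P = Dθ/2 = 3.1 m.
Hydraulic radius R = A/P = 1.519/3.1 = 0.4899 m.
Rearranging Manning's equation: n = (1/Q) A R^(2/3) S^(1/2) = (1/1.92) × 1.519 × 0.4899^(2/3) × √0.00081 = 0.014.

n = 0.014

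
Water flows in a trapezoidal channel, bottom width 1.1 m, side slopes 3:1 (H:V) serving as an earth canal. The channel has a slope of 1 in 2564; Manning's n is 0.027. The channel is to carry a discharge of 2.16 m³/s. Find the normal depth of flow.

y_n = 1.03 m

Manning's equation rearranged: A R^(2/3) = nQ / (1·√S) = 0.027 × 2.16 / (√0.00039) = 2.953.
Trying y = 0.738 m: A R^(2/3) = 1.38 — short.
Trying y = 1.21 m: A R^(2/3) = 4.312 — over.
Trying y = 1.03 m: A R^(2/3) = 2.956 — ≈ 2.953.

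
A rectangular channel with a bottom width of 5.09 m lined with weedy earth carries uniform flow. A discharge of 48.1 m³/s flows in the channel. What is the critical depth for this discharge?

For a rectangular channel, critical depth y_c = (q²/g)^(1/3) where q = Q/b = 48.1/5.09 = 9.45 m²/s.
So y_c = (9.45²/9.81)^(1/3) = 2.09 m.

y_c = 2.09 m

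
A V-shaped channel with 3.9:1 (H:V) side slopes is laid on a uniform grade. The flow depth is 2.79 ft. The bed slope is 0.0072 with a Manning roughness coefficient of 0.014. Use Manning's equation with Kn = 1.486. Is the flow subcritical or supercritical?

supercritical

For a triangular section with side slope z = 3.9: A = zy² = 3.9×2.79² = 30.36 ft²; P = 2y√(1+z²) = 2×2.79×4.026 = 22.47 ft.
Hydraulic radius R = A/P = 30.36/22.47 = 1.351 ft.
V = (1.486/n) R^(2/3) √S = (1.486/0.014) × 1.351^(2/3) × √0.0072 = 11.01 ft/s. Hydraulic depth D_h = A/T = 30.36/21.76 = 1.395 ft.
Froude number Fr = V/√(g·D_h) = 11.01/√(32.2×1.395) = 1.64, which is greater than 1, so the flow is supercritical.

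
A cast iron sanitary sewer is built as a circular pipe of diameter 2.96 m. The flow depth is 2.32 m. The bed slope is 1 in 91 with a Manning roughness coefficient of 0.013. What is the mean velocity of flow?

For a circular section of diameter D = 2.96 m at depth y = 2.32 m, the central angle is θ = 2 arccos(1 − 2y/D) = 4.349 rad. Then A = (D²/8)(θ − sin θ) = 5.786 m² and P = Dθ/2 = 6.436 m.
Hydraulic radius R = A/P = 5.786/6.436 = 0.899 m.
From Manning's equation, V = (1/n) R^(2/3) S^(1/2) = (1/0.013) × 0.899^(2/3) × 0.01099^(1/2) = 7.51 m/s.

V = 7.51 m/s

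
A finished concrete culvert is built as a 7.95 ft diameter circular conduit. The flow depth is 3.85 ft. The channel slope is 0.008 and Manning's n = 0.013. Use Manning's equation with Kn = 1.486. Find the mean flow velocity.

V = 15.9 ft/s

For a circular section of diameter D = 7.95 ft at depth y = 3.85 ft, the central angle is θ = 2 arccos(1 − 2y/D) = 3.079 rad. Then A = (D²/8)(θ − sin θ) = 23.83 ft² and P = Dθ/2 = 12.24 ft.
Hydraulic radius R = A/P = 23.83/12.24 = 1.947 ft.
From Manning's equation, V = (1.486/n) R^(2/3) S^(1/2) = (1.486/0.013) × 1.947^(2/3) × 0.008^(1/2) = 15.9 ft/s.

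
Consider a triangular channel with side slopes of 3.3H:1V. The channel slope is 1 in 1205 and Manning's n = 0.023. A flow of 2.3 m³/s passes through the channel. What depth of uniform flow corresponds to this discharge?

Manning's equation rearranged: A R^(2/3) = nQ / (1·√S) = 0.023 × 2.3 / (√0.0008299) = 1.836.
Trying y = 1.21 m: A R^(2/3) = 3.356 — too large.
Trying y = 0.814 m: A R^(2/3) = 1.166 — too small.
Trying y = 0.965 m: A R^(2/3) = 1.836 — ≈ 1.836.

y_n = 0.965 m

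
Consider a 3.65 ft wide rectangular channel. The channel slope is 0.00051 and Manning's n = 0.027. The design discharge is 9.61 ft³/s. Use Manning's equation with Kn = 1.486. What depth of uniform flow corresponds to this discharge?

y_n = 2.14 ft

Manning's equation rearranged: A R^(2/3) = nQ / (1.486·√S) = 0.027 × 9.61 / (1.486 × √0.00051) = 7.732.
Trying y = 1.84 ft: A R^(2/3) = 6.336 — low.
Trying y = 2.69 ft: A R^(2/3) = 10.38 — high.
Trying y = 2.14 ft: A R^(2/3) = 7.733 — ≈ 7.732.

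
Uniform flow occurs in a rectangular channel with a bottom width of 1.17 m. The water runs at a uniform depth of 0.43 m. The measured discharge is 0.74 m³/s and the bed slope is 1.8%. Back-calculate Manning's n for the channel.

Flow area A = b·y = 1.17 × 0.43 = 0.5031 m². Wetted perimeter P = b + 2y = 1.17 + 2×0.43 = 2.03 m.
Hydraulic radius R = A/P = 0.5031/2.03 = 0.2478 m.
Rearranging Manning's equation: n = (1/Q) A R^(2/3) S^(1/2) = (1/0.74) × 0.5031 × 0.2478^(2/3) × √0.018 = 0.036.

n = 0.036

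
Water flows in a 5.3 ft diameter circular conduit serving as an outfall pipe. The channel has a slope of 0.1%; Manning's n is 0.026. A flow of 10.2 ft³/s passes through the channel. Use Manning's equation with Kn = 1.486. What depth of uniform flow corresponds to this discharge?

Manning's equation rearranged: A R^(2/3) = nQ / (1.486·√S) = 0.026 × 10.2 / (1.486 × √0.001) = 5.644.
Try y = 2.03 ft: A R^(2/3) = 8.281 — too large.
Try y = 1.35 ft: A R^(2/3) = 3.783 — too small.
Try y = 1.66 ft: A R^(2/3) = 5.664 — ≈ 5.644.

y_n = 1.66 ft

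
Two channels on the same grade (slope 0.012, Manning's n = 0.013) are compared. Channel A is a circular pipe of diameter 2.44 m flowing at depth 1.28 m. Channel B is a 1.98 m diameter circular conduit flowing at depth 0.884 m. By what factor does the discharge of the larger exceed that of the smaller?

2.3

Channel A: For a circular section of diameter D = 2.44 m at depth y = 1.28 m, the central angle is θ = 2 arccos(1 − 2y/D) = 3.24 rad. Then A = (D²/8)(θ − sin θ) = 2.484 m² and P = Dθ/2 = 3.953 m. Hydraulic radius R = A/P = 2.484/3.953 = 0.6285 m. Q_A = (1/0.013)·2.484·0.6285^(2/3)·√0.012 = 15.36 m³/s.
Channel B: For a circular section of diameter D = 1.98 m at depth y = 0.884 m, the central angle is θ = 2 arccos(1 − 2y/D) = 2.927 rad. Then A = (D²/8)(θ − sin θ) = 1.33 m² and P = Dθ/2 = 2.898 m. Hydraulic radius R = A/P = 1.33/2.898 = 0.459 m. Q_B = (1/0.013)·1.33·0.459^(2/3)·√0.012 = 6.669 m³/s.
The larger discharge is 15.36 m³/s and the smaller is 6.669 m³/s; the ratio is 2.3.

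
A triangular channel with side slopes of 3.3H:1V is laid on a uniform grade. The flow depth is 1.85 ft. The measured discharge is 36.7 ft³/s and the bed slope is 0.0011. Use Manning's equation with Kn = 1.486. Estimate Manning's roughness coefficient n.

For a triangular section with side slope z = 3.3: A = zy² = 3.3×1.85² = 11.29 ft²; P = 2y√(1+z²) = 2×1.85×3.448 = 12.76 ft.
Hydraulic radius R = A/P = 11.29/12.76 = 0.8852 ft.
Rearranging Manning's equation: n = (1.486/Q) A R^(2/3) S^(1/2) = (1.486/36.7) × 11.29 × 0.8852^(2/3) × √0.0011 = 0.014.

n = 0.014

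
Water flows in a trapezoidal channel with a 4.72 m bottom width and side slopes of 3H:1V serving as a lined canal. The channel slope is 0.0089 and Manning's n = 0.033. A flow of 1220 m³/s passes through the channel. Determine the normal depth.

Manning's equation rearranged: A R^(2/3) = nQ / (1·√S) = 0.033 × 1220 / (√0.0089) = 426.8.
At y = 8.39 m: A R^(2/3) = 667.2 — too large.
At y = 5.64 m: A R^(2/3) = 255.1 — too small.
At y = 6.99 m: A R^(2/3) = 427.3 — ≈ 426.8.

y_n = 6.99 m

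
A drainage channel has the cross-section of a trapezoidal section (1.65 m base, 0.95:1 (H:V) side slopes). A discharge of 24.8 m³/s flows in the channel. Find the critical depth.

y_c = 1.98 m

At critical depth, Q² T / (g A³) = 1, i.e. A³/T = Q²/g = 24.8²/9.81 = 62.7.
Try y = 2.31 m: A³/T = 116 — over.
Try y = 1.76 m: A³/T = 40.02 — short.
Try y = 1.98 m: A³/T = 63.14 — ≈ 62.7.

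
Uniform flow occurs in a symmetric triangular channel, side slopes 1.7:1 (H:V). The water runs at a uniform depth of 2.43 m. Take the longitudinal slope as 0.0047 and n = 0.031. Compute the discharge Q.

Q = 22.9 m³/s

For a triangular section with side slope z = 1.7: A = zy² = 1.7×2.43² = 10.04 m²; P = 2y√(1+z²) = 2×2.43×1.972 = 9.585 m.
Hydraulic radius R = A/P = 10.04/9.585 = 1.047 m.
Manning's equation: Q = (1/n) A R^(2/3) S^(1/2) = (1/0.031) × 10.04 × 1.047^(2/3) × 0.0047^(1/2) = 22.9 m³/s.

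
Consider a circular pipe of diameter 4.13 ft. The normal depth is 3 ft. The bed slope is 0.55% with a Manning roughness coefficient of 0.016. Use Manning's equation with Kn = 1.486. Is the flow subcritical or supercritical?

subcritical

For a circular section of diameter D = 4.13 ft at depth y = 3 ft, the central angle is θ = 2 arccos(1 − 2y/D) = 4.081 rad. Then A = (D²/8)(θ − sin θ) = 10.42 ft² and P = Dθ/2 = 8.428 ft.
Hydraulic radius R = A/P = 10.42/8.428 = 1.237 ft.
V = (1.486/n) R^(2/3) √S = (1.486/0.016) × 1.237^(2/3) × √0.0055 = 7.936 ft/s. Hydraulic depth D_h = A/T = 10.42/3.682 = 2.831 ft.
Froude number Fr = V/√(g·D_h) = 7.936/√(32.2×2.831) = 0.831, which is less than 1, so the flow is subcritical.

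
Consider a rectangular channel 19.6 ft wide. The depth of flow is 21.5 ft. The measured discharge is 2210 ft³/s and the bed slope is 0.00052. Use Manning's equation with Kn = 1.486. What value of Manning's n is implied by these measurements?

n = 0.023

Flow area A = b·y = 19.6 × 21.5 = 421.4 ft². Wetted perimeter P = b + 2y = 19.6 + 2×21.5 = 62.6 ft.
Hydraulic radius R = A/P = 421.4/62.6 = 6.732 ft.
Rearranging Manning's equation: n = (1.486/Q) A R^(2/3) S^(1/2) = (1.486/2210) × 421.4 × 6.732^(2/3) × √0.00052 = 0.023.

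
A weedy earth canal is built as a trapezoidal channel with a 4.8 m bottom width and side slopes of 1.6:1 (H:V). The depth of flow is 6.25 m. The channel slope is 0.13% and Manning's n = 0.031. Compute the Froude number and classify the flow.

subcritical

With bottom width b = 4.8 m and side slope z = 1.6: A = (b + zy)y = (4.8 + 1.6×6.25)×6.25 = 92.5 m²; P = b + 2y√(1+z²) = 4.8 + 2×6.25×1.887 = 28.38 m.
Hydraulic radius R = A/P = 92.5/28.38 = 3.259 m.
V = (1/n) R^(2/3) √S = (1/0.031) × 3.259^(2/3) × √0.0013 = 2.556 m/s. Hydraulic depth D_h = A/T = 92.5/24.8 = 3.73 m.
Froude number Fr = V/√(g·D_h) = 2.556/√(9.81×3.73) = 0.423, which is less than 1, so the flow is subcritical.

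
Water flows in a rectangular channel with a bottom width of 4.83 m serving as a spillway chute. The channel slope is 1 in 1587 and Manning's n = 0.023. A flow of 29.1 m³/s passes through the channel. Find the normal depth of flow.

Manning's equation rearranged: A R^(2/3) = nQ / (1·√S) = 0.023 × 29.1 / (√0.0006301) = 26.66.
Trying y = 4.84 m: A R^(2/3) = 32.13 — over.
Trying y = 3.08 m: A R^(2/3) = 18.2 — short.
Trying y = 4.16 m: A R^(2/3) = 26.66 — ≈ 26.66.

y_n = 4.16 m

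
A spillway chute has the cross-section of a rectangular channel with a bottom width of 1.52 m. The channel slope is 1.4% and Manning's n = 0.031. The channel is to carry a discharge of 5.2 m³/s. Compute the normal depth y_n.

y_n = 1.43 m

Manning's equation rearranged: A R^(2/3) = nQ / (1·√S) = 0.031 × 5.2 / (√0.014) = 1.362.
Try y = 1.11 m: A R^(2/3) = 0.9924 — too small.
Try y = 1.66 m: A R^(2/3) = 1.634 — too large.
Try y = 1.43 m: A R^(2/3) = 1.362 — ≈ 1.362.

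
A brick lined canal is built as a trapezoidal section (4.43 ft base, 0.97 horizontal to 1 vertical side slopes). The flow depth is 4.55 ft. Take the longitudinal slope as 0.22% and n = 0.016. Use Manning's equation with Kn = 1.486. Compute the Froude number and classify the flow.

subcritical

With bottom width b = 4.43 ft and side slope z = 0.97: A = (b + zy)y = (4.43 + 0.97×4.55)×4.55 = 40.24 ft²; P = b + 2y√(1+z²) = 4.43 + 2×4.55×1.393 = 17.11 ft.
Hydraulic radius R = A/P = 40.24/17.11 = 2.352 ft.
V = (1.486/n) R^(2/3) √S = (1.486/0.016) × 2.352^(2/3) × √0.0022 = 7.704 ft/s. Hydraulic depth D_h = A/T = 40.24/13.26 = 3.035 ft.
Froude number Fr = V/√(g·D_h) = 7.704/√(32.2×3.035) = 0.779, which is less than 1, so the flow is subcritical.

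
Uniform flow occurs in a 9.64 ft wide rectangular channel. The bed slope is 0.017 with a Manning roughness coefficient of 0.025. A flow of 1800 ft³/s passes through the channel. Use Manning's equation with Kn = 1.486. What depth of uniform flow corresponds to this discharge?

Manning's equation rearranged: A R^(2/3) = nQ / (1.486·√S) = 0.025 × 1800 / (1.486 × √0.017) = 232.3.
Trying y = 12.2 ft: A R^(2/3) = 268.8 — high.
Trying y = 10.8 ft: A R^(2/3) = 232.3 — close enough.

y_n = 10.8 ft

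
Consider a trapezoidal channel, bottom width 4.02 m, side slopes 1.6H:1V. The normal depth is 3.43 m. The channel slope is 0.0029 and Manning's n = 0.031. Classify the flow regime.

With bottom width b = 4.02 m and side slope z = 1.6: A = (b + zy)y = (4.02 + 1.6×3.43)×3.43 = 32.61 m²; P = b + 2y√(1+z²) = 4.02 + 2×3.43×1.887 = 16.96 m.
Hydraulic radius R = A/P = 32.61/16.96 = 1.923 m.
V = (1/n) R^(2/3) √S = (1/0.031) × 1.923^(2/3) × √0.0029 = 2.686 m/s. Hydraulic depth D_h = A/T = 32.61/15 = 2.175 m.
Froude number Fr = V/√(g·D_h) = 2.686/√(9.81×2.175) = 0.581, which is less than 1, so the flow is subcritical.

subcritical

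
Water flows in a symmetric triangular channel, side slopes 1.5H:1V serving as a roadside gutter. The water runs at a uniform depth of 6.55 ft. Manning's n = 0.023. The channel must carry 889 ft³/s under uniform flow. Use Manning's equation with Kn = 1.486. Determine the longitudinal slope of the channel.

For a triangular section with side slope z = 1.5: A = zy² = 1.5×6.55² = 64.35 ft²; P = 2y√(1+z²) = 2×6.55×1.803 = 23.62 ft.
Hydraulic radius R = A/P = 64.35/23.62 = 2.725 ft.
From Manning's equation, S = [nQ / (1.486 A R^(2/3))]² = [0.023 × 889 / (1.486 × 64.35 × 2.725^(2/3))]² = 0.012.

S = 0.012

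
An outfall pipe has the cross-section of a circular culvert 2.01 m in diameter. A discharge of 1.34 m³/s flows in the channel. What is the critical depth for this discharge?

y_c = 0.541 m

At critical depth, Q² T / (g A³) = 1, i.e. A³/T = Q²/g = 1.34²/9.81 = 0.183.
Try y = 0.436 m: A³/T = 0.0788 — short.
Try y = 0.613 m: A³/T = 0.2969 — over.
Try y = 0.541 m: A³/T = 0.1828 — ≈ 0.183.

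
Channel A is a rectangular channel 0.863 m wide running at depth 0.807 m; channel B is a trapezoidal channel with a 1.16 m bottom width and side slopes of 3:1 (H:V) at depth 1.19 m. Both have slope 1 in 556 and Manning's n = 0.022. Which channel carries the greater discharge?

Channel A: Flow area A = b·y = 0.863 × 0.807 = 0.6964 m². Wetted perimeter P = b + 2y = 0.863 + 2×0.807 = 2.477 m. Hydraulic radius R = A/P = 0.6964/2.477 = 0.2812 m. Q_A = (1/0.022)·0.6964·0.2812^(2/3)·√0.001799 = 0.5762 m³/s.
Channel B: With bottom width b = 1.16 m and side slope z = 3: A = (b + zy)y = (1.16 + 3×1.19)×1.19 = 5.629 m²; P = b + 2y√(1+z²) = 1.16 + 2×1.19×3.162 = 8.686 m. Hydraulic radius R = A/P = 5.629/8.686 = 0.648 m. Q_B = (1/0.022)·5.629·0.648^(2/3)·√0.001799 = 8.125 m³/s.
Q_A = 0.5762 m³/s vs Q_B = 8.125 m³/s, so channel B carries more.

channel B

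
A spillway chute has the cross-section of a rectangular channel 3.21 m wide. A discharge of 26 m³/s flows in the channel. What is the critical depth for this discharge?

For a rectangular channel, critical depth y_c = (q²/g)^(1/3) where q = Q/b = 26/3.21 = 8.1 m²/s.
So y_c = (8.1²/9.81)^(1/3) = 1.88 m.

y_c = 1.88 m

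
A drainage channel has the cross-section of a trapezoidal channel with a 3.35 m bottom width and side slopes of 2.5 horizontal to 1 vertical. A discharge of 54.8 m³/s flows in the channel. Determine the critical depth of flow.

At critical depth, Q² T / (g A³) = 1, i.e. A³/T = Q²/g = 54.8²/9.81 = 306.1.
Try y = 2.11 m: A³/T = 433.6 — too large.
Try y = 1.46 m: A³/T = 100.2 — too small.
Try y = 1.94 m: A³/T = 308.5 — ≈ 306.1.

y_c = 1.94 m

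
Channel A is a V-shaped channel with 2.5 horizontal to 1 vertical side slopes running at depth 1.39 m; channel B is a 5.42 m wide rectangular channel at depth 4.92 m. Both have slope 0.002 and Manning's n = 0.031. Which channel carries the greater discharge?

Channel A: For a triangular section with side slope z = 2.5: A = zy² = 2.5×1.39² = 4.83 m²; P = 2y√(1+z²) = 2×1.39×2.693 = 7.485 m. Hydraulic radius R = A/P = 4.83/7.485 = 0.6453 m. Q_A = (1/0.031)·4.83·0.6453^(2/3)·√0.002 = 5.203 m³/s.
Channel B: Flow area A = b·y = 5.42 × 4.92 = 26.67 m². Wetted perimeter P = b + 2y = 5.42 + 2×4.92 = 15.26 m. Hydraulic radius R = A/P = 26.67/15.26 = 1.747 m. Q_B = (1/0.031)·26.67·1.747^(2/3)·√0.002 = 55.81 m³/s.
Q_A = 5.203 m³/s vs Q_B = 55.81 m³/s, so channel B carries more.

channel B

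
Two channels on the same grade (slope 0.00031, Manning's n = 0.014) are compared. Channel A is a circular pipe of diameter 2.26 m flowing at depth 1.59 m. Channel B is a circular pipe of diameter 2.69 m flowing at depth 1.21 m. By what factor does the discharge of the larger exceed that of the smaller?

1.27

Channel A: For a circular section of diameter D = 2.26 m at depth y = 1.59 m, the central angle is θ = 2 arccos(1 − 2y/D) = 3.98 rad. Then A = (D²/8)(θ − sin θ) = 3.016 m² and P = Dθ/2 = 4.498 m. Hydraulic radius R = A/P = 3.016/4.498 = 0.6706 m. Q_A = (1/0.014)·3.016·0.6706^(2/3)·√0.00031 = 2.906 m³/s.
Channel B: For a circular section of diameter D = 2.69 m at depth y = 1.21 m, the central angle is θ = 2 arccos(1 − 2y/D) = 2.941 rad. Then A = (D²/8)(θ − sin θ) = 2.479 m² and P = Dθ/2 = 3.955 m. Hydraulic radius R = A/P = 2.479/3.955 = 0.6268 m. Q_B = (1/0.014)·2.479·0.6268^(2/3)·√0.00031 = 2.284 m³/s.
The larger discharge is 2.906 m³/s and the smaller is 2.284 m³/s; the ratio is 1.27.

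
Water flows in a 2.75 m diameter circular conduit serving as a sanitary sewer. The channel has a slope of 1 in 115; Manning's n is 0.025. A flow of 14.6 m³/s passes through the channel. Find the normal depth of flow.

Manning's equation rearranged: A R^(2/3) = nQ / (1·√S) = 0.025 × 14.6 / (√0.008696) = 3.914.
Trying y = 2.27 m: A R^(2/3) = 4.656 — over.
Trying y = 1.67 m: A R^(2/3) = 3.166 — short.
Trying y = 1.94 m: A R^(2/3) = 3.913 — matches.

y_n = 1.94 m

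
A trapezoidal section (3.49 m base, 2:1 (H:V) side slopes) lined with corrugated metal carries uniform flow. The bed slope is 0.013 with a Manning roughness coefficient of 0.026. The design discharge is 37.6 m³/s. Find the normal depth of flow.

Manning's equation rearranged: A R^(2/3) = nQ / (1·√S) = 0.026 × 37.6 / (√0.013) = 8.574.
Try y = 1.23 m: A R^(2/3) = 6.38 — low.
Try y = 1.79 m: A R^(2/3) = 13.49 — high.
Try y = 1.43 m: A R^(2/3) = 8.581 — close enough.

y_n = 1.43 m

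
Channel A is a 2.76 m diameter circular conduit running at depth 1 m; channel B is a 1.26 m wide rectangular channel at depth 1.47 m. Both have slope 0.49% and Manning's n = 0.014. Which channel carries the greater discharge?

channel A

Channel A: For a circular section of diameter D = 2.76 m at depth y = 1 m, the central angle is θ = 2 arccos(1 − 2y/D) = 2.584 rad. Then A = (D²/8)(θ − sin θ) = 1.956 m² and P = Dθ/2 = 3.565 m. Hydraulic radius R = A/P = 1.956/3.565 = 0.5486 m. Q_A = (1/0.014)·1.956·0.5486^(2/3)·√0.0049 = 6.554 m³/s.
Channel B: Flow area A = b·y = 1.26 × 1.47 = 1.852 m². Wetted perimeter P = b + 2y = 1.26 + 2×1.47 = 4.2 m. Hydraulic radius R = A/P = 1.852/4.2 = 0.441 m. Q_B = (1/0.014)·1.852·0.441^(2/3)·√0.0049 = 5.366 m³/s.
Q_A = 6.554 m³/s vs Q_B = 5.366 m³/s, so channel A carries more.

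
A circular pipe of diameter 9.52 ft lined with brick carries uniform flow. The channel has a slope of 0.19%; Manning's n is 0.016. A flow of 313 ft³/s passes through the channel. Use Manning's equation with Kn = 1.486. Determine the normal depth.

Manning's equation rearranged: A R^(2/3) = nQ / (1.486·√S) = 0.016 × 313 / (1.486 × √0.0019) = 77.32.
Trying y = 4.39 ft: A R^(2/3) = 55.17 — short.
Trying y = 6.84 ft: A R^(2/3) = 109.8 — over.
Trying y = 5.37 ft: A R^(2/3) = 77.4 — close enough.

y_n = 5.37 ft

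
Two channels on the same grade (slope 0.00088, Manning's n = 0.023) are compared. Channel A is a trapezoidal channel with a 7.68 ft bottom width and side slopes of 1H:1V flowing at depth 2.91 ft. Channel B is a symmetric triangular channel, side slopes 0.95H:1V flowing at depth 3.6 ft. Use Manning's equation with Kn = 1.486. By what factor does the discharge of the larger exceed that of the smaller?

3.37

Channel A: With bottom width b = 7.68 ft and side slope z = 1: A = (b + zy)y = (7.68 + 1×2.91)×2.91 = 30.82 ft²; P = b + 2y√(1+z²) = 7.68 + 2×2.91×1.414 = 15.91 ft. Hydraulic radius R = A/P = 30.82/15.91 = 1.937 ft. Q_A = (1.486/0.023)·30.82·1.937^(2/3)·√0.00088 = 91.77 ft³/s.
Channel B: For a triangular section with side slope z = 0.95: A = zy² = 0.95×3.6² = 12.31 ft²; P = 2y√(1+z²) = 2×3.6×1.379 = 9.931 ft. Hydraulic radius R = A/P = 12.31/9.931 = 1.24 ft. Q_B = (1.486/0.023)·12.31·1.24^(2/3)·√0.00088 = 27.23 ft³/s.
The larger discharge is 91.77 ft³/s and the smaller is 27.23 ft³/s; the ratio is 3.37.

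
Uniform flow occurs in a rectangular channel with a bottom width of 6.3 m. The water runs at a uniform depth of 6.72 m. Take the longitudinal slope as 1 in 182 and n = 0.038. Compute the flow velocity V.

Flow area A = b·y = 6.3 × 6.72 = 42.34 m². Wetted perimeter P = b + 2y = 6.3 + 2×6.72 = 19.74 m.
Hydraulic radius R = A/P = 42.34/19.74 = 2.145 m.
From Manning's equation, V = (1/n) R^(2/3) S^(1/2) = (1/0.038) × 2.145^(2/3) × 0.005495^(1/2) = 3.24 m/s.

V = 3.24 m/s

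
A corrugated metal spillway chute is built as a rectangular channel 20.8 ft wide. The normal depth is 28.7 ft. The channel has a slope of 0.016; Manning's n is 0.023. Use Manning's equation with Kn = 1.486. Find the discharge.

Flow area A = b·y = 20.8 × 28.7 = 597 ft². Wetted perimeter P = b + 2y = 20.8 + 2×28.7 = 78.2 ft.
Hydraulic radius R = A/P = 597/78.2 = 7.634 ft.
Manning's equation: Q = (1.486/n) A R^(2/3) S^(1/2) = (1.486/0.023) × 597 × 7.634^(2/3) × 0.016^(1/2) = 18900 ft³/s.

Q = 18900 ft³/s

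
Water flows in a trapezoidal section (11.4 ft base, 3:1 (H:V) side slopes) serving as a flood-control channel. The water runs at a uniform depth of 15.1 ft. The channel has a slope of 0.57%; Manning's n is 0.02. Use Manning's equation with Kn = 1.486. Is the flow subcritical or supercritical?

supercritical

With bottom width b = 11.4 ft and side slope z = 3: A = (b + zy)y = (11.4 + 3×15.1)×15.1 = 856.2 ft²; P = b + 2y√(1+z²) = 11.4 + 2×15.1×3.162 = 106.9 ft.
Hydraulic radius R = A/P = 856.2/106.9 = 8.009 ft.
V = (1.486/n) R^(2/3) √S = (1.486/0.02) × 8.009^(2/3) × √0.0057 = 22.45 ft/s. Hydraulic depth D_h = A/T = 856.2/102 = 8.394 ft.
Froude number Fr = V/√(g·D_h) = 22.45/√(32.2×8.394) = 1.37, which is greater than 1, so the flow is supercritical.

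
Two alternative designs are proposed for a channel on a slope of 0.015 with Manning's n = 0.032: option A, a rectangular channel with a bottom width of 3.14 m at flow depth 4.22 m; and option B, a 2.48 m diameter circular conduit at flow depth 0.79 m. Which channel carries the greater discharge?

channel A

Channel A: Flow area A = b·y = 3.14 × 4.22 = 13.25 m². Wetted perimeter P = b + 2y = 3.14 + 2×4.22 = 11.58 m. Hydraulic radius R = A/P = 13.25/11.58 = 1.144 m. Q_A = (1/0.032)·13.25·1.144^(2/3)·√0.015 = 55.48 m³/s.
Channel B: For a circular section of diameter D = 2.48 m at depth y = 0.79 m, the central angle is θ = 2 arccos(1 − 2y/D) = 2.399 rad. Then A = (D²/8)(θ − sin θ) = 1.324 m² and P = Dθ/2 = 2.975 m. Hydraulic radius R = A/P = 1.324/2.975 = 0.4452 m. Q_B = (1/0.032)·1.324·0.4452^(2/3)·√0.015 = 2.955 m³/s.
Q_A = 55.48 m³/s vs Q_B = 2.955 m³/s, so channel A carries more.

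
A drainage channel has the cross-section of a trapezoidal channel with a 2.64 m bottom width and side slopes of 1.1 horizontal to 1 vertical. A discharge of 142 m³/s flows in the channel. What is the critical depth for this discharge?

At critical depth, Q² T / (g A³) = 1, i.e. A³/T = Q²/g = 142²/9.81 = 2055.
Trying y = 4.92 m: A³/T = 4618 — too large.
Trying y = 3.42 m: A³/T = 1033 — too small.
Trying y = 4.05 m: A³/T = 2054 — matches.

y_c = 4.05 m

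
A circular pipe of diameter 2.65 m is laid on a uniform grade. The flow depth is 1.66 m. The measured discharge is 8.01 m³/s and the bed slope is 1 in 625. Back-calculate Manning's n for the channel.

For a circular section of diameter D = 2.65 m at depth y = 1.66 m, the central angle is θ = 2 arccos(1 − 2y/D) = 3.653 rad. Then A = (D²/8)(θ − sin θ) = 3.636 m² and P = Dθ/2 = 4.84 m.
Hydraulic radius R = A/P = 3.636/4.84 = 0.7512 m.
Rearranging Manning's equation: n = (1/Q) A R^(2/3) S^(1/2) = (1/8.01) × 3.636 × 0.7512^(2/3) × √0.0016 = 0.015.

n = 0.015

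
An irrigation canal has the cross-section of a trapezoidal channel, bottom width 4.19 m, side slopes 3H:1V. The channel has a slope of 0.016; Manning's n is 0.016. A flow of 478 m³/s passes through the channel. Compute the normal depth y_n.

Manning's equation rearranged: A R^(2/3) = nQ / (1·√S) = 0.016 × 478 / (√0.016) = 60.46.
Try y = 2.39 m: A R^(2/3) = 34.08 — short.
Try y = 3.88 m: A R^(2/3) = 101.9 — over.
Try y = 3.09 m: A R^(2/3) = 60.46 — ≈ 60.46.

y_n = 3.09 m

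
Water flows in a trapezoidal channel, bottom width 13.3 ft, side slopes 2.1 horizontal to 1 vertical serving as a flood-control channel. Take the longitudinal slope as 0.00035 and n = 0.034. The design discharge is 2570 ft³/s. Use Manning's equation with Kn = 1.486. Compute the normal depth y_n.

y_n = 16 ft

Manning's equation rearranged: A R^(2/3) = nQ / (1.486·√S) = 0.034 × 2570 / (1.486 × √0.00035) = 3143.
Trying y = 18.7 ft: A R^(2/3) = 4503 — over.
Trying y = 11.2 ft: A R^(2/3) = 1407 — short.
Trying y = 16 ft: A R^(2/3) = 3139 — matches.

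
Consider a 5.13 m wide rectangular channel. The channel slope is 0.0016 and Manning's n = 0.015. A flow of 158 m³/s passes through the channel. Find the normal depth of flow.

Manning's equation rearranged: A R^(2/3) = nQ / (1·√S) = 0.015 × 158 / (√0.0016) = 59.25.
At y = 8.78 m: A R^(2/3) = 71.14 — over.
At y = 7.5 m: A R^(2/3) = 59.26 — matches.

y_n = 7.5 m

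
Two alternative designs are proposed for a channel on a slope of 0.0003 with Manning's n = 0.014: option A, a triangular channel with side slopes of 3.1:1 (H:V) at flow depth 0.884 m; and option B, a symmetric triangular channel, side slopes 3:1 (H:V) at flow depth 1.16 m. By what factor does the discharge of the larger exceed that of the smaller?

Channel A: For a triangular section with side slope z = 3.1: A = zy² = 3.1×0.884² = 2.423 m²; P = 2y√(1+z²) = 2×0.884×3.257 = 5.759 m. Hydraulic radius R = A/P = 2.423/5.759 = 0.4207 m. Q_A = (1/0.014)·2.423·0.4207^(2/3)·√0.0003 = 1.683 m³/s.
Channel B: For a triangular section with side slope z = 3: A = zy² = 3×1.16² = 4.037 m²; P = 2y√(1+z²) = 2×1.16×3.162 = 7.336 m. Hydraulic radius R = A/P = 4.037/7.336 = 0.5502 m. Q_B = (1/0.014)·4.037·0.5502^(2/3)·√0.0003 = 3.354 m³/s.
The larger discharge is 3.354 m³/s and the smaller is 1.683 m³/s; the ratio is 1.99.

1.99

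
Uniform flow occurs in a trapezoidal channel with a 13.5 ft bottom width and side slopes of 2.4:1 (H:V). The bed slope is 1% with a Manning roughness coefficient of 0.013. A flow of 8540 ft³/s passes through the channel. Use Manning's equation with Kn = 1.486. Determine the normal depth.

y_n = 8.04 ft

Manning's equation rearranged: A R^(2/3) = nQ / (1.486·√S) = 0.013 × 8540 / (1.486 × √0.01) = 747.1.
Try y = 8.92 ft: A R^(2/3) = 934.6 — too large.
Try y = 8.04 ft: A R^(2/3) = 746.9 — close enough.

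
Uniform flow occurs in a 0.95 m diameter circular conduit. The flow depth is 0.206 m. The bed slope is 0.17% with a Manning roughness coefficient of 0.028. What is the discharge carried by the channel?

For a circular section of diameter D = 0.95 m at depth y = 0.206 m, the central angle is θ = 2 arccos(1 − 2y/D) = 1.938 rad. Then A = (D²/8)(θ − sin θ) = 0.1133 m² and P = Dθ/2 = 0.9203 m.
Hydraulic radius R = A/P = 0.1133/0.9203 = 0.1231 m.
Manning's equation: Q = (1/n) A R^(2/3) S^(1/2) = (1/0.028) × 0.1133 × 0.1231^(2/3) × 0.0017^(1/2) = 0.0413 m³/s.

Q = 0.0413 m³/s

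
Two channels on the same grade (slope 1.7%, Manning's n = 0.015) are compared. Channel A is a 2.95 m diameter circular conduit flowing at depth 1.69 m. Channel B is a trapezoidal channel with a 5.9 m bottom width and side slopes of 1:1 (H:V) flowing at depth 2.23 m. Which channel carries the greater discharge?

Channel A: For a circular section of diameter D = 2.95 m at depth y = 1.69 m, the central angle is θ = 2 arccos(1 − 2y/D) = 3.434 rad. Then A = (D²/8)(θ − sin θ) = 4.049 m² and P = Dθ/2 = 5.065 m. Hydraulic radius R = A/P = 4.049/5.065 = 0.7994 m. Q_A = (1/0.015)·4.049·0.7994^(2/3)·√0.017 = 30.32 m³/s.
Channel B: With bottom width b = 5.9 m and side slope z = 1: A = (b + zy)y = (5.9 + 1×2.23)×2.23 = 18.13 m²; P = b + 2y√(1+z²) = 5.9 + 2×2.23×1.414 = 12.21 m. Hydraulic radius R = A/P = 18.13/12.21 = 1.485 m. Q_B = (1/0.015)·18.13·1.485^(2/3)·√0.017 = 205.1 m³/s.
Q_A = 30.32 m³/s vs Q_B = 205.1 m³/s, so channel B carries more.

channel B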